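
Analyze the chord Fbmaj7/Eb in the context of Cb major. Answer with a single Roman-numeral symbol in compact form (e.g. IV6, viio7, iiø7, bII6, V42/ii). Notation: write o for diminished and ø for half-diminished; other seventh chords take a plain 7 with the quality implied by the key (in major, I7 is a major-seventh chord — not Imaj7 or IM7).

IV42

The pitches Fb-Ab-Cb-Eb form a major seventh chord rooted on Fb.
Fb is scale degree 4 in Cb major, and a major seventh chord on that degree is written IV7.
With Eb in the bass the chord is in third inversion, so the figured bass is 42.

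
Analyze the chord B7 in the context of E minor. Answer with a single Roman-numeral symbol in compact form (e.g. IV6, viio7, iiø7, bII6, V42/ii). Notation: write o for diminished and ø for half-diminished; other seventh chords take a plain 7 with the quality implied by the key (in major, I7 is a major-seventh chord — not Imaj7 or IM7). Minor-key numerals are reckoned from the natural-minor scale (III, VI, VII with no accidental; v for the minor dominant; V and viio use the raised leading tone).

V7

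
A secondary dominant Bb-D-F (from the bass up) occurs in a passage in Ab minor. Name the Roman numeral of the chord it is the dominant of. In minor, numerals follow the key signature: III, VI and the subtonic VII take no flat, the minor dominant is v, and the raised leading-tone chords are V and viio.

The chord is a major triad on Bb.
A dominant resolves down a perfect fifth: Bb → Eb. In Ab minor, Eb is scale degree 5, i.e. V.

V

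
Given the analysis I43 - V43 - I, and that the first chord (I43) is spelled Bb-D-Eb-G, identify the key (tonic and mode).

The anchor chord is a major seventh chord on Eb, labeled I43.
If Eb is scale degree 1 and the mode makes that degree carry a major seventh chord, the tonic is Eb and the mode is major.

Eb major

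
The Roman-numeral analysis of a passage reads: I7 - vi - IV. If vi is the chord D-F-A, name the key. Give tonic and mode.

F major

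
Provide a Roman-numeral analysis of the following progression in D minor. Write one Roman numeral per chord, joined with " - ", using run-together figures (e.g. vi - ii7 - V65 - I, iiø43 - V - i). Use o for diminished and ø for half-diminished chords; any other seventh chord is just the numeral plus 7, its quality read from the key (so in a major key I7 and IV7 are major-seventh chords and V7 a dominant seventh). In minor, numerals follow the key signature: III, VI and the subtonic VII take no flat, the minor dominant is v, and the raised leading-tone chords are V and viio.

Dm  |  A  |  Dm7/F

i - V - i65

Dm: minor triad on D = scale degree 1 → i.
A: root A is the dominant; major triad there is V.
Dm7/F: minor seventh chord on D = scale degree 1 → i65.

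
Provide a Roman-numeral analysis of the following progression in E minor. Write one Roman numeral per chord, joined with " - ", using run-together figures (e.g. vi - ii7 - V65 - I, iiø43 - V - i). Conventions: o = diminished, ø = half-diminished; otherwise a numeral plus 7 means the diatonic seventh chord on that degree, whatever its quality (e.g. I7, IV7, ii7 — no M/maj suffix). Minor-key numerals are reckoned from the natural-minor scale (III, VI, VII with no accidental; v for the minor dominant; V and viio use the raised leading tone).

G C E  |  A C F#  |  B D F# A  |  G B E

VI64 - iio6 - v7 - i6

G-C-E: root C is the submediant; major triad there is VI64.
A-C-F#: diminished triad on F# = scale degree 2 → iio6.
B-D-F#-A: root B is the dominant; minor seventh chord there is v7.
G-B-E: minor triad on E = scale degree 1 → i6.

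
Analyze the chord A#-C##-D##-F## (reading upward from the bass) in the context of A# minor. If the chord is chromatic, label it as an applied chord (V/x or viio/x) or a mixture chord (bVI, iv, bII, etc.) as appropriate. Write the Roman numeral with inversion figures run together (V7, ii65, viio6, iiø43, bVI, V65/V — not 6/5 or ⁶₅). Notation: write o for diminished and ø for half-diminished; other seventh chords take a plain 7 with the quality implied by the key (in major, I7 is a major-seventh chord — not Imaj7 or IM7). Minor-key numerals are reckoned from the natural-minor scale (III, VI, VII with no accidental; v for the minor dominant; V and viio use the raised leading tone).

Stacked in thirds the chord is D##-F##-A#-C##: a half-diminished seventh chord on D##.
D## sits a half step below E# (V in A# minor); a diminished chord there is the applied leading-tone chord of V.
With A# in the bass the chord is in second inversion, so the figured bass is 43.

viiø43/V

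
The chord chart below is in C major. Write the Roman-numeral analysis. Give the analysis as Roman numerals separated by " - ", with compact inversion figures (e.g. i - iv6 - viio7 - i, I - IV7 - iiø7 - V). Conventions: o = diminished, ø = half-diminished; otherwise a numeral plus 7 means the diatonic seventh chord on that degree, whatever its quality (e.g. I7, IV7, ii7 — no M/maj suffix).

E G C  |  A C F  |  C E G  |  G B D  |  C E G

I6 - IV6 - I - V - I

E-G-C has root C, degree 1 in C major, so I6.
A-C-F: major triad on F = scale degree 4 → IV6.
C-E-G: root C is the tonic; major triad there is I.
G-B-D has root G, degree 5 in C major, so V.
C-E-G: major triad on C = scale degree 1 → I.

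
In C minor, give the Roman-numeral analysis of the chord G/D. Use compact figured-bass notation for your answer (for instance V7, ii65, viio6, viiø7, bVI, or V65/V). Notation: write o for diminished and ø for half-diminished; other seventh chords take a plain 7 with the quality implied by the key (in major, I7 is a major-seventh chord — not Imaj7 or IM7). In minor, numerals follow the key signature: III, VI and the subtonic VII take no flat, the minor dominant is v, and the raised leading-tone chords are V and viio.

The pitches G-B-D form a major triad rooted on G.
G is scale degree 5 in C minor, and a major triad on that degree is written V.
With D in the bass the chord is in second inversion, so the figured bass is 64.

V64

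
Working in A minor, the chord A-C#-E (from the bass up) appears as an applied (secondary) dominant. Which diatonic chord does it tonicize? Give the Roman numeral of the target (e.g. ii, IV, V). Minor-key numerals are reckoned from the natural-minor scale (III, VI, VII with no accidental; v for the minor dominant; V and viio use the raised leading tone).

iv

The chord is a major triad on A.
A dominant resolves down a perfect fifth: A → D. In A minor, D is scale degree 4, i.e. iv.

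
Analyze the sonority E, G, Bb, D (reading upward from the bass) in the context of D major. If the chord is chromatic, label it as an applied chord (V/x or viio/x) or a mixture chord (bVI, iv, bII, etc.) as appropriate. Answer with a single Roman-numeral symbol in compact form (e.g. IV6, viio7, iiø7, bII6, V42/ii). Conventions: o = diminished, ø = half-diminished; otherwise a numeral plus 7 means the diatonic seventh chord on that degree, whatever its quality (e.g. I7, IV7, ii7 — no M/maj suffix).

iiø7

Stacked in thirds the chord is E-G-Bb-D: a half-diminished seventh chord on E.
E is the second degree of D major. This is the half-diminished supertonic seventh, borrowed from the parallel minor.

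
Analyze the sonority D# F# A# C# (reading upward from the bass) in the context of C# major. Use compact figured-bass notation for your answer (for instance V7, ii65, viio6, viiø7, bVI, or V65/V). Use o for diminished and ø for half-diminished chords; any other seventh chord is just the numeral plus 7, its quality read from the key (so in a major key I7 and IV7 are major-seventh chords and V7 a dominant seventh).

ii7

Stacked in thirds the chord is D#-F#-A#-C#: a minor seventh chord on D#.
D# is scale degree 2 in C# major, and a minor seventh chord on that degree is written ii7.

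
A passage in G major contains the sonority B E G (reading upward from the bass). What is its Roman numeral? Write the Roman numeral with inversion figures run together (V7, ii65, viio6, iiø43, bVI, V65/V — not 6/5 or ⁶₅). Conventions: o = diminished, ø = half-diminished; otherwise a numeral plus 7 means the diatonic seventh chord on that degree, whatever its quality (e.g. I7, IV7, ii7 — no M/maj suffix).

vi64

Stacked in thirds the chord is E-G-B: a minor triad on E.
E is scale degree 6 in G major, and a minor triad on that degree is written vi.
With B in the bass the chord is in second inversion, so the figured bass is 64.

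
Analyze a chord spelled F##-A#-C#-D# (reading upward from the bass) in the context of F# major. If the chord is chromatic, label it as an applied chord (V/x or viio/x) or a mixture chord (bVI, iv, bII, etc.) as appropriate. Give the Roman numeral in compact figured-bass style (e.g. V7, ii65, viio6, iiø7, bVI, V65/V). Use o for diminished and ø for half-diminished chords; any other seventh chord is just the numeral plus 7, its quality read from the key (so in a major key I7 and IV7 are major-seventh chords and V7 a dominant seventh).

The pitches D#-F##-A#-C# form a dominant seventh chord rooted on D#.
D# is not a diatonic chord root with this quality in F# major, but it lies a perfect fifth above G# (ii), so the chord functions as an applied dominant of ii.
With F## in the bass the chord is in first inversion, so the figured bass is 65.

V65/ii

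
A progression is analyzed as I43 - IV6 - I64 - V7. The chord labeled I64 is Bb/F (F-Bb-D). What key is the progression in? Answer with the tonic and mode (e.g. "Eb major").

The anchor chord is a major triad on Bb, labeled I64.
If Bb is scale degree 1 and the mode makes that degree carry a major triad, the tonic is Bb and the mode is major.

Bb major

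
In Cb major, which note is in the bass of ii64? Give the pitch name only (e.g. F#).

Ab

ii in Cb major has root Db; the chord is Db-Fb-Ab.
The figure 64 means second inversion — the fifth is in the bass.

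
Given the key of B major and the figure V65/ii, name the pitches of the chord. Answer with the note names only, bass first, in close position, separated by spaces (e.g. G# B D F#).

B# D# F# G#

The slash means an applied dominant: we want the dominant of ii. In B major, ii is C# minor, and its dominant is built on G#.
Building a dominant seventh chord on G# gives G#-B#-D#-F#.
The figured bass 65 indicates first inversion, placing the third (B#) in the bass: B#-D#-F#-G#.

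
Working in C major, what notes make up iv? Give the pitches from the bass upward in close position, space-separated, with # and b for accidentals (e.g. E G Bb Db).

Scale degree 4 in C major is F; here the chord built on it is altered to a minor triad. iv is the minor subdominant, borrowed from the parallel minor.
So the chord is F-Ab-C.

F Ab C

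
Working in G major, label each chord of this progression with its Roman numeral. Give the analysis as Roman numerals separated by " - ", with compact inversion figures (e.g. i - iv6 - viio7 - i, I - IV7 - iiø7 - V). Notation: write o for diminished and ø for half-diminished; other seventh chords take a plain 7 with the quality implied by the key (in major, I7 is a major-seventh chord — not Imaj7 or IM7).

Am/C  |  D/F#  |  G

ii6 - V6 - I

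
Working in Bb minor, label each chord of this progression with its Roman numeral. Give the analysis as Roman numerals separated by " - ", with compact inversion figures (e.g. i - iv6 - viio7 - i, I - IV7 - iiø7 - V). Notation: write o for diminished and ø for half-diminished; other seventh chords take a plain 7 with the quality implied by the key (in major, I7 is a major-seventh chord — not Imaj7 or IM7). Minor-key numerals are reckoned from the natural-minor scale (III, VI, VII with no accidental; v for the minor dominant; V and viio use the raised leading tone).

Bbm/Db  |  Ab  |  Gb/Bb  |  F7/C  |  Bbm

i6 - VII - VI6 - V43 - i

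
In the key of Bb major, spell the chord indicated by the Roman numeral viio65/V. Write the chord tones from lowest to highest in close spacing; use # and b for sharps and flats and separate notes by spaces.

G Bb Db E

The slash marks an applied leading-tone chord: viio of V. In Bb major, V is F, so the leading tone to it is E, a half step below.
Building a fully diminished seventh chord on E gives E-G-Bb-Db.
With the 65 figure the chord is in first inversion; from the bass G upward in close position it reads G-Bb-Db-E.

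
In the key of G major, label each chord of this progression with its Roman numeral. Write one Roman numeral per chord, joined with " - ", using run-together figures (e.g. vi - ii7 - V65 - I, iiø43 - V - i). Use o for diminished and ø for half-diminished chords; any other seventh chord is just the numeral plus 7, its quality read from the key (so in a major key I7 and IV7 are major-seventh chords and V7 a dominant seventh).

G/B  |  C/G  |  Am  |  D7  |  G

G/B has root G, degree 1 in G major, so I6.
C/G: major triad on C = scale degree 4 → IV64.
Am: minor triad on A = scale degree 2 → ii.
D7: root D is the dominant; dominant seventh chord there is V7.
G: root G is the tonic; major triad there is I.

I6 - IV64 - ii - V7 - I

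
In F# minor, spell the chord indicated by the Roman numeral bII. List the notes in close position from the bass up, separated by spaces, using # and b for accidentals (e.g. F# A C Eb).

G B D

bII is the Neapolitan chord — a major triad on the lowered second degree. In F# minor that root is G.
So the chord is G-B-D, a major triad.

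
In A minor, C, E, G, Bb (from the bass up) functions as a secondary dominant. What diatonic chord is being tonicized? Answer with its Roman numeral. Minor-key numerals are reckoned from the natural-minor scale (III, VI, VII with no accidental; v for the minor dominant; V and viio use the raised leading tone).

The chord is a dominant seventh chord on C.
A dominant resolves down a perfect fifth: C → F. In A minor, F is scale degree 6, i.e. VI.

VI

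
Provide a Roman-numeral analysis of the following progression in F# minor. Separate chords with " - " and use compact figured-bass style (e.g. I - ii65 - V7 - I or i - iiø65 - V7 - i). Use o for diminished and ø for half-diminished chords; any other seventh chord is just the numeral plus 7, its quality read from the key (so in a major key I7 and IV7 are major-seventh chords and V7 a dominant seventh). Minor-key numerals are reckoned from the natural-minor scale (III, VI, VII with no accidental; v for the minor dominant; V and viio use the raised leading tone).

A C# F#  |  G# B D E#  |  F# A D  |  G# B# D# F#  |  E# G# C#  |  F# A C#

A-C#-F# has root F#, degree 1 in F# minor, so i6.
G#-B-D-E#: fully diminished seventh chord on E# = scale degree 7 → viio65.
F#-A-D: root D is the submediant; major triad there is VI6.
G#-B#-D#-F#: a dominant seventh chord on G#, the applied dominant of V → V7/V.
E#-G#-C# has root C#, degree 5 in F# minor, so V6.
F#-A-C# has root F#, degree 1 in F# minor, so i.

i6 - viio65 - VI6 - V7/V - V6 - i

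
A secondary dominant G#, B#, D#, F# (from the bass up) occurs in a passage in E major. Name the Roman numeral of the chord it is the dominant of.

The chord is a dominant seventh chord on G#.
A dominant resolves down a perfect fifth: G# → C#. In E major, C# is scale degree 6, i.e. vi.

vi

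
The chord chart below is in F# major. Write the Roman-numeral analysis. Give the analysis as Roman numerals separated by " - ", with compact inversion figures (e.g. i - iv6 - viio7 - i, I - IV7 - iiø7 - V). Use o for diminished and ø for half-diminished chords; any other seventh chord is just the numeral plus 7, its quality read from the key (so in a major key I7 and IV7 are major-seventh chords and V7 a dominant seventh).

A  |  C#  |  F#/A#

A: major triad on A — chromatic; bIII (borrowed from the parallel minor).
C#: major triad on C# = scale degree 5 → V.
F#/A# has root F#, degree 1 in F# major, so I6.

bIII - V - I6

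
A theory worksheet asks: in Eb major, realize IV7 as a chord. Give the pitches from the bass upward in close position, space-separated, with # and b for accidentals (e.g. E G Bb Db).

The numeral's case and figure indicate a major seventh chord. In Eb major its root, scale degree 4, is Ab.
That chord is spelled Ab-C-Eb-G.

Ab C Eb G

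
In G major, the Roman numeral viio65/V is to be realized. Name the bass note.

The applied chord viio65/V is rooted on C#: C#-E-G-Bb.
The figure 65 means first inversion — the third is in the bass.

E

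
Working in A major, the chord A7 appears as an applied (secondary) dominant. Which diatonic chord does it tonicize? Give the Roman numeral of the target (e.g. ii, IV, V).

The chord is a dominant seventh chord on A.
A dominant resolves down a perfect fifth: A → D. In A major, D is scale degree 4, i.e. IV.

IV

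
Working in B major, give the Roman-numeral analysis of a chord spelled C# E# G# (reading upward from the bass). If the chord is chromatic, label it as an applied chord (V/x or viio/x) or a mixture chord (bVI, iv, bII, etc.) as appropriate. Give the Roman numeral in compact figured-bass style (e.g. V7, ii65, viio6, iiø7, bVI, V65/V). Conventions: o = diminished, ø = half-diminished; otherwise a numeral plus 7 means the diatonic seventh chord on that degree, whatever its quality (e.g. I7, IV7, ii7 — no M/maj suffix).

V/V

The pitches C#-E#-G# form a major triad rooted on C#.
C# is not a diatonic chord root with this quality in B major, but it lies a perfect fifth above F# (V), so the chord functions as an applied dominant of V.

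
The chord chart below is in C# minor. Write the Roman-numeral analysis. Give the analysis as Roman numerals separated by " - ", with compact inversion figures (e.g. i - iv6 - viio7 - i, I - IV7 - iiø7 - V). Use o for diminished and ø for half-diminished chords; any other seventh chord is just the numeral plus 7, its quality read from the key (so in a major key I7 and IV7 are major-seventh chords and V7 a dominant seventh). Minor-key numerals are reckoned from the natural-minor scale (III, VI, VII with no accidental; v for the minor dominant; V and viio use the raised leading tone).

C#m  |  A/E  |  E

i - VI64 - III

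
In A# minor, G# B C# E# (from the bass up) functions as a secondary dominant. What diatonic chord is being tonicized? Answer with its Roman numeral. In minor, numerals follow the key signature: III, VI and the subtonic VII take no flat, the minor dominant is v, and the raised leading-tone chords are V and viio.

VI

The chord is a dominant seventh chord on C#.
A dominant resolves down a perfect fifth: C# → F#. In A# minor, F# is scale degree 6, i.e. VI.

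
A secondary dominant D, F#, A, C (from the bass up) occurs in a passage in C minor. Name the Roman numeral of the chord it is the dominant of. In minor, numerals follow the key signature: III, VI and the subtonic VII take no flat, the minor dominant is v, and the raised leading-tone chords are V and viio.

V

The chord is a dominant seventh chord on D.
A dominant resolves down a perfect fifth: D → G. In C minor, G is scale degree 5, i.e. V.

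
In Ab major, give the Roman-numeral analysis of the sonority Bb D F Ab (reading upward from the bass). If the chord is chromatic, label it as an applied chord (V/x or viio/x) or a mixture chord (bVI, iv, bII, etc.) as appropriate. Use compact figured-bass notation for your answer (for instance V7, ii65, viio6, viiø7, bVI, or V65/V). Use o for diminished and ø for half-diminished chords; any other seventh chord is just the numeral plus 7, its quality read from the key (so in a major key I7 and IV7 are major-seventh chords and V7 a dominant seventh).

V7/V

Stacked in thirds the chord is Bb-D-F-Ab: a dominant seventh chord on Bb.
Bb is not a diatonic chord root with this quality in Ab major, but it lies a perfect fifth above Eb (V), so the chord functions as an applied dominant of V.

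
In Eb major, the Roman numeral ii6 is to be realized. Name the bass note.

Ab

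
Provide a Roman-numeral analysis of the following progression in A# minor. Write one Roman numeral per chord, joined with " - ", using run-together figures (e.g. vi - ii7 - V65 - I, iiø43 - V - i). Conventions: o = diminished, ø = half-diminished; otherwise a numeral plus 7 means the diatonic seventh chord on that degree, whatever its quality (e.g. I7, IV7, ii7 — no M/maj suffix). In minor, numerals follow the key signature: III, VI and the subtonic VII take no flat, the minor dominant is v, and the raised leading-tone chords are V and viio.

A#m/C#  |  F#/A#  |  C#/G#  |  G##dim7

A#m/C# has root A#, degree 1 in A# minor, so i6.
F#/A# has root F#, degree 6 in A# minor, so VI6.
C#/G# has root C#, degree 3 in A# minor, so III64.
G##dim7: fully diminished seventh chord on G## = scale degree 7 → viio7.

i6 - VI6 - III64 - viio7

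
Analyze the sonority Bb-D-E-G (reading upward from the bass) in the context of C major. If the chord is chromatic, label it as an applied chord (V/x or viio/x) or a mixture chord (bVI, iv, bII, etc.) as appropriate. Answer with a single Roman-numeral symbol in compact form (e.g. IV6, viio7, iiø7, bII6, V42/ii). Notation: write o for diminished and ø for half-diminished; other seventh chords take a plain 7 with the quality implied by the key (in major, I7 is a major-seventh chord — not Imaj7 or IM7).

viiø43/IV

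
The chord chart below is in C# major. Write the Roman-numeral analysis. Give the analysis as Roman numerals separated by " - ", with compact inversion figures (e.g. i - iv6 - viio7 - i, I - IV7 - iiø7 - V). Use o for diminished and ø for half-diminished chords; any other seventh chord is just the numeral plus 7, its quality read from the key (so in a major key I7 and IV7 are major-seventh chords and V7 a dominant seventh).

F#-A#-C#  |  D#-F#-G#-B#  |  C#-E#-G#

IV - V43 - I

F#-A#-C#: major triad on F# = scale degree 4 → IV.
D#-F#-G#-B# has root G#, degree 5 in C# major, so V43.
C#-E#-G#: major triad on C# = scale degree 1 → I.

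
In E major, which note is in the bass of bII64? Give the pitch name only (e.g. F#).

C

bII in E major has root F; the chord is F-A-C.
The figure 64 means second inversion — the fifth is in the bass.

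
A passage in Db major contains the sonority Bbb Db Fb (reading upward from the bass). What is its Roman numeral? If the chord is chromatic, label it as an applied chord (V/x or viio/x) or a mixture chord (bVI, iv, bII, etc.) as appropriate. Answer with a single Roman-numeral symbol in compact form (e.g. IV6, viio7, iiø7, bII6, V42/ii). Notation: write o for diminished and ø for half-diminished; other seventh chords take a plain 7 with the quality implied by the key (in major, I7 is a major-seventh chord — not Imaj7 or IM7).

bVI

Stacked in thirds the chord is Bbb-Db-Fb: a major triad on Bbb.
Bbb is the lowered sixth degree of Db major (diatonic 6 would be Bb). This is a major triad on the lowered sixth degree, borrowed from the parallel minor.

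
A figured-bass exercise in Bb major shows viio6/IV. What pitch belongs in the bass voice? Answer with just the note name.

F

The applied chord viio6/IV is rooted on D: D-F-Ab.
The figure 6 means first inversion — the third is in the bass.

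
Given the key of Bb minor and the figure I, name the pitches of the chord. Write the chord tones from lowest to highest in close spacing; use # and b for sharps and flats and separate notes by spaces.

I is the major tonic (Picardy third), borrowed from the parallel major. In Bb minor that root is Bb.
So the chord is Bb-D-F, a major triad.

Bb D F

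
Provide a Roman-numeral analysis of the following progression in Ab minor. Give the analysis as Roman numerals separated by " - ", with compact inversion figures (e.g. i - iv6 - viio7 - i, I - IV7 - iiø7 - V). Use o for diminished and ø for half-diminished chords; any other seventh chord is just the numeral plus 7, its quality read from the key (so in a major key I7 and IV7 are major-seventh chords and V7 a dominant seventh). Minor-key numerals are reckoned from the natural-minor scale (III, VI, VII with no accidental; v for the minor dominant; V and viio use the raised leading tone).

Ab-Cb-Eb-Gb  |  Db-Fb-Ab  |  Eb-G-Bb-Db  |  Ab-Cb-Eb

i7 - iv - V7 - i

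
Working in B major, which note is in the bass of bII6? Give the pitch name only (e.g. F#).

bII in B major has root C; the chord is C-E-G.
The figure 6 means first inversion — the third is in the bass.

E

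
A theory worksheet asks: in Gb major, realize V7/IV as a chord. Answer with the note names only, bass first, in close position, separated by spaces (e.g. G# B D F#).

Gb Bb Db Fb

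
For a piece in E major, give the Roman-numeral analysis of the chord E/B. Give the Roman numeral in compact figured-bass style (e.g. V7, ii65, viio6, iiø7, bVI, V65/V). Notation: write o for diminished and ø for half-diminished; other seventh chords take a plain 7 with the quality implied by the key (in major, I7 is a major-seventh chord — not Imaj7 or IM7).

I64

Stacked in thirds the chord is E-G#-B: a major triad on E.
E is scale degree 1 in E major, and a major triad on that degree is written I.
With B in the bass the chord is in second inversion, so the figured bass is 64.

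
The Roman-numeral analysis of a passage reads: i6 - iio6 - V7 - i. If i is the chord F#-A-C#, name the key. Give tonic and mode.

F# minor

The chord F#m is a minor triad rooted on F#; its label is i.
If F# is scale degree 1 and the mode makes that degree carry a minor triad, the tonic is F# and the mode is minor.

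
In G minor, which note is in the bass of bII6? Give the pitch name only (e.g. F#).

bII in G minor has root Ab; the chord is Ab-C-Eb.
The figure 6 means first inversion — the third is in the bass.

C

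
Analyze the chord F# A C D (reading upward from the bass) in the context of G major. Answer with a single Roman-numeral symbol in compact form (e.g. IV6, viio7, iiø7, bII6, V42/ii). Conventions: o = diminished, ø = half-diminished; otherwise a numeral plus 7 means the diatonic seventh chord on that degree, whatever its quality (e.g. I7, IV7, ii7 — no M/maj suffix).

V65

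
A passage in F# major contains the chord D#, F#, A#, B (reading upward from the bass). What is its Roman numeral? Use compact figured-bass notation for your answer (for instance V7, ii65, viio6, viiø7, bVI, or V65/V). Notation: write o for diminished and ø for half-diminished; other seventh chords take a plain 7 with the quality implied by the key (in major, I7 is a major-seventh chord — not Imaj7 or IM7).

Stacked in thirds the chord is B-D#-F#-A#: a major seventh chord on B.
In F# major, B is the subdominant; the diatonic major seventh chord there is IV7.
With D# in the bass the chord is in first inversion, so the figured bass is 65.

IV65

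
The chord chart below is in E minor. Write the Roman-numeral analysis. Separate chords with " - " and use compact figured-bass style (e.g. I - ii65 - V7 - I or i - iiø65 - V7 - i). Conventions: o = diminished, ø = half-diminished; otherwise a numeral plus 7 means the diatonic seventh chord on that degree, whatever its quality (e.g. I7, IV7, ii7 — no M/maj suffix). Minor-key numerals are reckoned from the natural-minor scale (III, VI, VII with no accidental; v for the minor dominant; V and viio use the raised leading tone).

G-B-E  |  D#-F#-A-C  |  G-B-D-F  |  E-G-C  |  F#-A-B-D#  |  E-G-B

G-B-E: root E is the tonic; minor triad there is i6.
D#-F#-A-C has root D#, degree 7 in E minor, so viio7.
G-B-D-F: a dominant seventh chord on G, the applied dominant of VI → V7/VI.
E-G-C: major triad on C = scale degree 6 → VI6.
F#-A-B-D#: dominant seventh chord on B = scale degree 5 → V43.
E-G-B: minor triad on E = scale degree 1 → i.

i6 - viio7 - V7/VI - VI6 - V43 - i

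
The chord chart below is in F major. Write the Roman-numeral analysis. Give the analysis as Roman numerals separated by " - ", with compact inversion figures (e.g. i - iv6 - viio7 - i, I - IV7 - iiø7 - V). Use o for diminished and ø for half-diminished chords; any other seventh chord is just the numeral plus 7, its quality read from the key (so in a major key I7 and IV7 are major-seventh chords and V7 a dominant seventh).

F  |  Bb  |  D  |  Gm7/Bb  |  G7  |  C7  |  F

I - IV - V/ii - ii65 - V7/V - V7 - I

F has root F, degree 1 in F major, so I.
Bb: root Bb is the subdominant; major triad there is IV.
D is the secondary dominant of ii (major triad on D): V/ii.
Gm7/Bb: minor seventh chord on G = scale degree 2 → ii65.
G7: chromatic; G is V of V, so V7/V.
C7: root C is the dominant; dominant seventh chord there is V7.
F: root F is the tonic; major triad there is I.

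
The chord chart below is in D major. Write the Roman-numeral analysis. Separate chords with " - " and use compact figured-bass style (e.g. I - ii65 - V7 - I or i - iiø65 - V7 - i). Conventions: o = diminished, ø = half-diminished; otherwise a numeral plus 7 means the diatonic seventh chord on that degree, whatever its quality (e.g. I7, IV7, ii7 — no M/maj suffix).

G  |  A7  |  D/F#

G has root G, degree 4 in D major, so IV.
A7: dominant seventh chord on A = scale degree 5 → V7.
D/F# has root D, degree 1 in D major, so I6.

IV - V7 - I6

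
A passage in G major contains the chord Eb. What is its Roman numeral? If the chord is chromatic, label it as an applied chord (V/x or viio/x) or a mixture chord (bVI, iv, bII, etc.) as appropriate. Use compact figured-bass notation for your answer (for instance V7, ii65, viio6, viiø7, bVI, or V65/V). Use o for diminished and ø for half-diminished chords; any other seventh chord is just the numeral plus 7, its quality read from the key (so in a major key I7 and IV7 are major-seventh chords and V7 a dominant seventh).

The pitches Eb-G-Bb form a major triad rooted on Eb.
Eb is the lowered sixth degree of G major (diatonic 6 would be E). This is a major triad on the lowered sixth degree, borrowed from the parallel minor.

bVI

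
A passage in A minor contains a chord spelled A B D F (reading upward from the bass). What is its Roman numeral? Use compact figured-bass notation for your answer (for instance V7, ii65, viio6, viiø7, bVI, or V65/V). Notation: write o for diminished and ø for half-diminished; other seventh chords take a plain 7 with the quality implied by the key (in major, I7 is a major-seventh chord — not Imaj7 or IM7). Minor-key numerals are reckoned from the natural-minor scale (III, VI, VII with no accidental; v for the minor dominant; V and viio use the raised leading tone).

iiø42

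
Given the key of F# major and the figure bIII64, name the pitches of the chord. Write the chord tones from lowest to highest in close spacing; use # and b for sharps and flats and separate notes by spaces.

E A C#

bIII64 is a major triad on the lowered third degree, borrowed from the parallel minor. In F# major that root is A.
So the chord is A-C#-E, a major triad.
With the 64 figure the chord is in second inversion; from the bass E upward in close position it reads E-A-C#.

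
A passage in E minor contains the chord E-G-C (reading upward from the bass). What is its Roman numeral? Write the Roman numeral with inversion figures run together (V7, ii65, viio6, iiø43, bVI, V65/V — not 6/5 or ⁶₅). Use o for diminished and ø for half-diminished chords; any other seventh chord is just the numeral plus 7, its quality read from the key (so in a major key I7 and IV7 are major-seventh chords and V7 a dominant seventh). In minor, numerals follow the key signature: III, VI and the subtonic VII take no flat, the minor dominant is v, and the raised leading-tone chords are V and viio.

The pitches C-E-G form a major triad rooted on C.
C is scale degree 6 in E minor, and a major triad on that degree is written VI.
With E in the bass the chord is in first inversion, so the figured bass is 6.

VI6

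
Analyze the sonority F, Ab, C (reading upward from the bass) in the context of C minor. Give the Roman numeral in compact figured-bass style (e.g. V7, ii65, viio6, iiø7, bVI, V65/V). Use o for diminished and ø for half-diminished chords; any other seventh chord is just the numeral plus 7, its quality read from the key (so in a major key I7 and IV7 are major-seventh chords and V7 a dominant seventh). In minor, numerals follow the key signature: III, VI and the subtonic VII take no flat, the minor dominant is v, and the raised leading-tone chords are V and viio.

iv

Stacked in thirds the chord is F-Ab-C: a minor triad on F.
In C minor, F is the subdominant; the diatonic minor triad there is iv.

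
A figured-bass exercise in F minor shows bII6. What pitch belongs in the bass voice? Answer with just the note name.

Bb

bII in F minor has root Gb; the chord is Gb-Bb-Db.
The figure 6 means first inversion — the third is in the bass.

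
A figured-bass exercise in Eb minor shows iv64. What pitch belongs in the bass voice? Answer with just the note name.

iv in Eb minor has root Ab; the chord is Ab-Cb-Eb.
The figure 64 means second inversion — the fifth is in the bass.

Eb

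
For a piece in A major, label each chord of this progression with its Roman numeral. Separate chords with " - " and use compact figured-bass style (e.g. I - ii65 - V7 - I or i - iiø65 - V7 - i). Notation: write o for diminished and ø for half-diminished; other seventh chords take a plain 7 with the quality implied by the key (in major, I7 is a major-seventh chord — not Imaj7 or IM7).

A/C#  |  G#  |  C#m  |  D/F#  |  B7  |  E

I6 - V/iii - iii - IV6 - V7/V - V

A/C#: root A is the tonic; major triad there is I6.
G# is the secondary dominant of iii (major triad on G#): V/iii.
C#m: root C# is the mediant; minor triad there is iii.
D/F#: root D is the subdominant; major triad there is IV6.
B7: a dominant seventh chord on B, the applied dominant of V → V7/V.
E has root E, degree 5 in A major, so V.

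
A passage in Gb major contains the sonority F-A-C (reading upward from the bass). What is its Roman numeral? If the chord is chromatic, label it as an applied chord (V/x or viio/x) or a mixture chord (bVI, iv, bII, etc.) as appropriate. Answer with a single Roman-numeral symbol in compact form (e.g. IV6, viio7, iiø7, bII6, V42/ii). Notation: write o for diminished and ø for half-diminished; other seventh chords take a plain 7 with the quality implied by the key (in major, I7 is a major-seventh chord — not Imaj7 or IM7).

Stacked in thirds the chord is F-A-C: a major triad on F.
F is not a diatonic chord root with this quality in Gb major, but it lies a perfect fifth above Bb (iii), so the chord functions as an applied dominant of iii.

V/iii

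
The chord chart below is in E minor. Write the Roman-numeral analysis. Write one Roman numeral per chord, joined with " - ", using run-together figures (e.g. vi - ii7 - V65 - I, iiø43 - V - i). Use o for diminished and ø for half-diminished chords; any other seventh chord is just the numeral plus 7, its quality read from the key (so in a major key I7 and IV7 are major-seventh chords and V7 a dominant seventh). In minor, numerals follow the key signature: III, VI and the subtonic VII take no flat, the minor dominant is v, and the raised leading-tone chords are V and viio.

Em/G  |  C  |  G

Em/G: minor triad on E = scale degree 1 → i6.
C: root C is the submediant; major triad there is VI.
G: root G is the mediant; major triad there is III.

i6 - VI - III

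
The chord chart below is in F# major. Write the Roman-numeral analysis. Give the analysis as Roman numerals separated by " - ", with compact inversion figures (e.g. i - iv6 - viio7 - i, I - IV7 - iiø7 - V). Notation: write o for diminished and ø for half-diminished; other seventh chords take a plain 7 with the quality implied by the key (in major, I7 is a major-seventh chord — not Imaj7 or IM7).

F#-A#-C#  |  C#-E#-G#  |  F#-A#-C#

I - V - I

F#-A#-C# has root F#, degree 1 in F# major, so I.
C#-E#-G#: root C# is the dominant; major triad there is V.
F#-A#-C#: root F# is the tonic; major triad there is I.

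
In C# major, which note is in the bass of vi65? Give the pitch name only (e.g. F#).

C#

vi in C# major has root A#; the chord is A#-C#-E#-G#.
The figure 65 means first inversion — the third is in the bass.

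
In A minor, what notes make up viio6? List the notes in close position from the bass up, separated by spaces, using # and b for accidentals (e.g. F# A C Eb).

In A minor, the leading-tone chord is built on the raised seventh degree, G#.
That chord is spelled G#-B-D.
The figured bass 6 indicates first inversion, placing the third (B) in the bass: B-D-G#.

B D G#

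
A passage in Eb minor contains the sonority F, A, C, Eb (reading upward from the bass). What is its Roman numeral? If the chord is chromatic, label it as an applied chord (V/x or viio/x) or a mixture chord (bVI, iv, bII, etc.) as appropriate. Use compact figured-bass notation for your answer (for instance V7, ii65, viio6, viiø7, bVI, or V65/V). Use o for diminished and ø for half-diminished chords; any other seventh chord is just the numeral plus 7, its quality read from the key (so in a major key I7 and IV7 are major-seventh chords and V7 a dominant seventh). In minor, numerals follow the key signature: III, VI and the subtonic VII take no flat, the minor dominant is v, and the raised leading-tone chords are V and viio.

The pitches F-A-C-Eb form a dominant seventh chord rooted on F.
F is not a diatonic chord root with this quality in Eb minor, but it lies a perfect fifth above Bb (V), so the chord functions as an applied dominant of V.

V7/V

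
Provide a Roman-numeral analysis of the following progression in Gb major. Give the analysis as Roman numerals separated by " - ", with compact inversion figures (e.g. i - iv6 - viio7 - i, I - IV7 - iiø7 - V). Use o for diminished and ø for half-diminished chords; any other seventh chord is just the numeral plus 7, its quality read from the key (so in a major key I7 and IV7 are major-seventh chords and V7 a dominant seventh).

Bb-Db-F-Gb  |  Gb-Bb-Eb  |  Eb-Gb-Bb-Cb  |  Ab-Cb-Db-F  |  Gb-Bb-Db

Bb-Db-F-Gb: major seventh chord on Gb = scale degree 1 → I65.
Gb-Bb-Eb has root Eb, degree 6 in Gb major, so vi6.
Eb-Gb-Bb-Cb has root Cb, degree 4 in Gb major, so IV65.
Ab-Cb-Db-F: root Db is the dominant; dominant seventh chord there is V43.
Gb-Bb-Db has root Gb, degree 1 in Gb major, so I.

I65 - vi6 - IV65 - V43 - I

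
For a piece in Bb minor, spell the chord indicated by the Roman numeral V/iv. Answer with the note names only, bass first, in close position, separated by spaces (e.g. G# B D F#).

Bb D F

V/iv is a secondary dominant — the dominant triad of iv. iv in Bb minor is Eb, so the applied chord's root is Bb, a perfect fifth above.
Building a major triad on Bb gives Bb-D-F.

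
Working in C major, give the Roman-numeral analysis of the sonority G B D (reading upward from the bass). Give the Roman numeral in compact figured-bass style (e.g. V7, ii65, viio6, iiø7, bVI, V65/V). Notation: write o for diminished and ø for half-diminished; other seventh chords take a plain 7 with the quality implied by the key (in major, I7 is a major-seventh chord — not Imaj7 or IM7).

V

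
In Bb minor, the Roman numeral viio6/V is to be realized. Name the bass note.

G

The applied chord viio6/V is rooted on E: E-G-Bb.
The figure 6 means first inversion — the third is in the bass.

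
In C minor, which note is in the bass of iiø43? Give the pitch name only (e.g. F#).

Ab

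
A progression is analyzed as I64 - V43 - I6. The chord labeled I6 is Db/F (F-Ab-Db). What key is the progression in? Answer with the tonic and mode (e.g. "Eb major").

I6 is given as F-Ab-Db — a major triad with root Db.
If Db is scale degree 1 and the mode makes that degree carry a major triad, the tonic is Db and the mode is major.

Db major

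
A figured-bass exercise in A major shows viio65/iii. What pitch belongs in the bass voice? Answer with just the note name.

The applied chord viio65/iii is rooted on B#: B#-D#-F#-A.
The figure 65 means first inversion — the third is in the bass.

D#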